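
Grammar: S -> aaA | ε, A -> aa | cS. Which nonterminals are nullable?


A nonterminal is nullable iff some alternative derives ε (directly, or every symbol in it is nullable)
Nullable: {S}


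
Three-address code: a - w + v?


Break into single-operator statements:
t1 = a - w
t2 = t1 + v


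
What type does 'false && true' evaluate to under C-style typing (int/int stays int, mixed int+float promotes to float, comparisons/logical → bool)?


Operand types: bool && bool
Rule: logical operators take bool operands and yield bool
Result type: bool


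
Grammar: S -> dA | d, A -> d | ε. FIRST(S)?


Per alternative of S: FIRST(dA) = {d}; FIRST(d) = {d}
FIRST(S) = {d}


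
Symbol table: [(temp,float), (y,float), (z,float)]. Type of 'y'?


Lookup 'y' → type float


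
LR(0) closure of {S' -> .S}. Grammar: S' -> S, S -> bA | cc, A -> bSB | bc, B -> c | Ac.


Start: S' -> .S
For each item with dot before a nonterminal B, add B -> .γ for every B-production
Closure: [S' -> .S, S -> .bA, S -> .cc]


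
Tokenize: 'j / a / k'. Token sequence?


Scan left to right, longest-match per lexeme
Tokens: ID(j), OP(/), ID(a), OP(/), ID(k)


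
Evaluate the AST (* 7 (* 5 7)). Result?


Evaluate inner: (* 5 7) = 35
Evaluate root: (* 7 35) = 245
Result: 245


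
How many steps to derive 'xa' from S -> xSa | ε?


Derivation: S => xSa => xa
Steps: 2


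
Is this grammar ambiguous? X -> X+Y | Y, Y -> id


precedence layered via separate nonterminal Y: deterministic
Unambiguous


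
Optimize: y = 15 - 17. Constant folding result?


15 - 17 = -2 at compile time
Optimized: y = -2


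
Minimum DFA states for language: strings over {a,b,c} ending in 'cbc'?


Track the longest suffix of input matching a prefix of 'cbc': 4 classes (prefixes of length 0..3)
Minimal DFA: 4 states


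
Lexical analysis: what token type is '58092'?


Pattern: digits only
Type: INTEGER_LITERAL


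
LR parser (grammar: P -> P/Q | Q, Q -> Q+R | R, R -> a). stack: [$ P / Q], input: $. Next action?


handle 'P/Q' on top; lookahead ∈ FOLLOW(P) = {/, $}
Action: reduce (P -> P/Q)


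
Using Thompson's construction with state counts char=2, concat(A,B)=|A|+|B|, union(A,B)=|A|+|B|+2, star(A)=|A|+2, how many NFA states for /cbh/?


Syntax tree has 3 char leaf(s), 0 union(s), 0 star(s)
chars contribute 3×2 = 6; each union adds +2; each star adds +2
Total: 6 + 0 + 0 = 6 states


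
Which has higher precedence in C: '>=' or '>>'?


'>>' is shift (level 8); '>=' is relational (level 7)
Higher level binds tighter
'>>' has higher precedence than '>='


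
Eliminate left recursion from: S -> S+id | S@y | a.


Left-recursive alternatives: S+id, S@y; non-recursive: a
Introduce S': S -> aS', S' -> +idS' | @yS' | ε


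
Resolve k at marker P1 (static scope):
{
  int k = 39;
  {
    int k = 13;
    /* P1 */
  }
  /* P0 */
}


k declared in the same block as P1
k = 13


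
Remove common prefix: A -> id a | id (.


Common prefix: 'id'
Factored: A -> id A', A' -> a | (


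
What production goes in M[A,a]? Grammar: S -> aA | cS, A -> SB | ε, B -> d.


For [A, a]: 'a' ∈ FIRST(SB)
Entry: A -> SB


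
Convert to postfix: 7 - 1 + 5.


Left to right (same or higher precedence on left)
Postfix: 7 1 - 5 +


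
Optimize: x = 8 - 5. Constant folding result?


8 - 5 = 3 at compile time
Optimized: x = 3


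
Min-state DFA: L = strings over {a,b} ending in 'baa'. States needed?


Track the longest suffix of input matching a prefix of 'baa': 4 classes (prefixes of length 0..3)
Minimal DFA: 4 states


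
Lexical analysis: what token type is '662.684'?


Pattern: digits with a decimal point
Type: FLOAT_LITERAL


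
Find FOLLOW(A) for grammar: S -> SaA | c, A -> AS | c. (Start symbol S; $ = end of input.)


$ ∈ FOLLOW(S). For each A -> αBβ: add FIRST(β)\{ε} to FOLLOW(B); if β nullable, add FOLLOW(A).
FOLLOW(A) = {$, a, c}


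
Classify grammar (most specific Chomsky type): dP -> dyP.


LHS has context (more than one symbol) and |LHS| ≤ |RHS|
Classification: Type 1 (Context-Sensitive)


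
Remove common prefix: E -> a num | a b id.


Common prefix: 'a'
Factored: E -> a E', E' -> num | b id


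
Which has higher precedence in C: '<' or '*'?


'*' is multiplicative (level 10); '<' is relational (level 7)
Higher level binds tighter
'*' has higher precedence than '<'


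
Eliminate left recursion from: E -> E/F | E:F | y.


Left-recursive alternatives: E/F, E:F; non-recursive: y
Introduce E': E -> yE', E' -> /FE' | :FE' | ε


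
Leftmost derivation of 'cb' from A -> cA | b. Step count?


Derivation: A => cA => cb
Steps: 2


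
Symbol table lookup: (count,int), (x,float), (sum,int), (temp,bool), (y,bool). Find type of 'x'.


Lookup 'x' → type float


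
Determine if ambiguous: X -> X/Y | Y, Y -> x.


precedence layered via separate nonterminal Y: deterministic
Unambiguous


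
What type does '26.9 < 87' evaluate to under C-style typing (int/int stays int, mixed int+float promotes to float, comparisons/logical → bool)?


Operand types: float < int
Rule: comparison yields bool
Result type: bool


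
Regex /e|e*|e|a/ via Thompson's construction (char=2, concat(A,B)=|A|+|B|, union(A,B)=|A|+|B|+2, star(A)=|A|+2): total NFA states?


Syntax tree has 4 char leaf(s), 3 union(s), 1 star(s)
chars contribute 4×2 = 8; each union adds +2; each star adds +2
Total: 8 + 6 + 2 = 16 states


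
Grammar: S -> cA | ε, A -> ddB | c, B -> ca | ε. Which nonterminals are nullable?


A nonterminal is nullable iff some alternative derives ε (directly, or every symbol in it is nullable)
Nullable: {B, S}


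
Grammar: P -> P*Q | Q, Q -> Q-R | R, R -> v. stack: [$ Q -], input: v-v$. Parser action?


no handle; shift 'v'
Action: shift


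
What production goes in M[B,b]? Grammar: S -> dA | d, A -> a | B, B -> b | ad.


For [B, b]: 'b' ∈ FIRST(b)
Entry: B -> b


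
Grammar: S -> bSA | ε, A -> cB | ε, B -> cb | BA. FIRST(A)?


Per alternative of A: FIRST(cB) = {c}; FIRST(ε) = {ε}
FIRST(A) = {c, ε}


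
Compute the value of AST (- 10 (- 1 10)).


Evaluate inner: (- 1 10) = -9
Evaluate root: (- 10 -9) = 19
Result: 19


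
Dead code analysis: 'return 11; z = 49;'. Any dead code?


statement follows a return and is unreachable
Dead: 'z = 49'


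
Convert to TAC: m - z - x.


Break into single-operator statements:
t1 = m - z
t2 = t1 - x


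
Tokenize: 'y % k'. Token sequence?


Scan left to right, longest-match per lexeme
Tokens: ID(y), OP(%), ID(k)


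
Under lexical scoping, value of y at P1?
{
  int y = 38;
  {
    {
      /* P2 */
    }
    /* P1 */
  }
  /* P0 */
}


P1's block does not declare y; resolves to the enclosing declaration at depth 0
y = 38


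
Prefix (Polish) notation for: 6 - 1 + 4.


left-to-right (same/higher precedence on left): tree is (+ (- 6 1) 4)
Prefix: + - 6 1 4


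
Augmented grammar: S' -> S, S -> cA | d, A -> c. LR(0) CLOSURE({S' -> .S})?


Start: S' -> .S
For each item with dot before a nonterminal B, add B -> .γ for every B-production
Closure: [S' -> .S, S -> .cA, S -> .d]


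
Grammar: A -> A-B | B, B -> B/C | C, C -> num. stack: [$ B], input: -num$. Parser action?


lookahead ∉ {/} so B won't extend; reduce A -> B
Action: reduce (A -> B)


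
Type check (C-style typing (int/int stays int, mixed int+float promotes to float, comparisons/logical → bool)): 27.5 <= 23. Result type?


Operand types: float <= int
Rule: comparison yields bool
Result type: bool


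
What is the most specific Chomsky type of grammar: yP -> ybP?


LHS has context (more than one symbol) and |LHS| ≤ |RHS|
Classification: Type 1 (Context-Sensitive)


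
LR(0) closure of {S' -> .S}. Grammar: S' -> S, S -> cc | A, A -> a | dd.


Start: S' -> .S
For each item with dot before a nonterminal B, add B -> .γ for every B-production
Closure: [S' -> .S, S -> .cc, S -> .A, A -> .a, A -> .dd]


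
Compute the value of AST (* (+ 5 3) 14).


Evaluate inner: (+ 5 3) = 8
Evaluate root: (* 8 14) = 112
Result: 112


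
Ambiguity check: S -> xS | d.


right-linear, alternatives start with distinct terminals 'x' vs 'd': unique leftmost derivation
Unambiguous


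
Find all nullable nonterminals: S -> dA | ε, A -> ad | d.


A nonterminal is nullable iff some alternative derives ε (directly, or every symbol in it is nullable)
Nullable: {S}


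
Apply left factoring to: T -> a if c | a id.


Common prefix: 'a'
Factored: T -> a T', T' -> if c | id


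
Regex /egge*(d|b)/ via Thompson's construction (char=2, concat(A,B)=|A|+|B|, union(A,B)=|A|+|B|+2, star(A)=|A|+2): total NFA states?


Syntax tree has 6 char leaf(s), 1 union(s), 1 star(s)
chars contribute 6×2 = 12; each union adds +2; each star adds +2
Total: 12 + 2 + 2 = 16 states


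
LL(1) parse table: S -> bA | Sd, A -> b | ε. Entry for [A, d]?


For [A, d]: ε is nullable and 'd' ∈ FOLLOW(A)
Entry: A -> ε


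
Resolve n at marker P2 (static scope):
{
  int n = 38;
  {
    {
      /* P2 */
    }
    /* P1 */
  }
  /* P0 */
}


P2's block does not declare n; resolves to the enclosing declaration at depth 0
n = 38


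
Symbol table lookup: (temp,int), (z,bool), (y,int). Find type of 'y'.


Lookup 'y' → type int


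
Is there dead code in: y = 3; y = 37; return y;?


first assignment to y is overwritten before any read
Dead: 'y = 3'


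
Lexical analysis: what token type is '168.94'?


Pattern: digits with a decimal point
Type: FLOAT_LITERAL


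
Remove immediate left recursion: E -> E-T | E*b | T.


Left-recursive alternatives: E-T, E*b; non-recursive: T
Introduce E': E -> TE', E' -> -TE' | *bE' | ε


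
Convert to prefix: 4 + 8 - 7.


left-to-right (same/higher precedence on left): tree is (- (+ 4 8) 7)
Prefix: - + 4 8 7


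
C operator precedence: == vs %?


'%' is multiplicative (level 10); '==' is equality (level 6)
Higher level binds tighter
'%' has higher precedence than '=='


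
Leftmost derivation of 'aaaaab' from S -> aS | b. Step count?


Derivation: S => aS => aaS => aaaS => aaaaS => aaaaaS => aaaaab
Steps: 6


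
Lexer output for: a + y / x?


Scan left to right, longest-match per lexeme
Tokens: ID(a), OP(+), ID(y), OP(/), ID(x)


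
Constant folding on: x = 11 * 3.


11 * 3 = 33 at compile time
Optimized: x = 33


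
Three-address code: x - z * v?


Break into single-operator statements:
t1 = z * v
t2 = x - t1


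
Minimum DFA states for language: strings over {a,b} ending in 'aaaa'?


Track the longest suffix of input matching a prefix of 'aaaa': 5 classes (prefixes of length 0..4)
Minimal DFA: 5 states


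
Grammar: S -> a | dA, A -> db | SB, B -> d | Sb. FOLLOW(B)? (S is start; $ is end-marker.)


$ ∈ FOLLOW(S). For each A -> αBβ: add FIRST(β)\{ε} to FOLLOW(B); if β nullable, add FOLLOW(A).
FOLLOW(B) = {$, a, b, d}


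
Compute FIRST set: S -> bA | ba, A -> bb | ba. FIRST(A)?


Per alternative of A: FIRST(bb) = {b}; FIRST(ba) = {b}
FIRST(A) = {b}


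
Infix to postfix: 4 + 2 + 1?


Left to right (same or higher precedence on left)
Postfix: 4 2 + 1 +


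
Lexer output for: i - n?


Scan left to right, longest-match per lexeme
Tokens: ID(i), OP(-), ID(n)


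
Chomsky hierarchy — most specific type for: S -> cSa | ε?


Single nonterminal LHS, but c^n a^n is not regular
Classification: Type 2 (Context-Free)


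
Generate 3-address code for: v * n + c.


Break into single-operator statements:
t1 = v * n
t2 = t1 + c


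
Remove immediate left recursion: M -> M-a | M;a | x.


Left-recursive alternatives: M-a, M;a; non-recursive: x
Introduce M': M -> xM', M' -> -aM' | ;aM' | ε


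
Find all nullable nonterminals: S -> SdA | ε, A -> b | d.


A nonterminal is nullable iff some alternative derives ε (directly, or every symbol in it is nullable)
Nullable: {S}


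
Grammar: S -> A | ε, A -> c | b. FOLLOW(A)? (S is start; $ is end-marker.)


$ ∈ FOLLOW(S). For each A -> αBβ: add FIRST(β)\{ε} to FOLLOW(B); if β nullable, add FOLLOW(A).
FOLLOW(A) = {$}


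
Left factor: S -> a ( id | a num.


Common prefix: 'a'
Factored: S -> a S', S' -> ( id | num


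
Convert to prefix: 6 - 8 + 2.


left-to-right (same/higher precedence on left): tree is (+ (- 6 8) 2)
Prefix: + - 6 8 2


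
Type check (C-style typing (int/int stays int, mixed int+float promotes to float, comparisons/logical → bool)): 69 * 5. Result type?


Operand types: int * int
Rule: mixed int/float promotes to float; int/int stays int
Result type: int


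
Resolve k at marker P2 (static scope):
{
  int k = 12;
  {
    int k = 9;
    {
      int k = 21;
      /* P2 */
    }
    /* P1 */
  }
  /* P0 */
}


k declared in the same block as P2
k = 21


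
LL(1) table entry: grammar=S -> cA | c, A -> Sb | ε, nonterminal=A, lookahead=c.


For [A, c]: 'c' ∈ FIRST(Sb)
Entry: A -> Sb


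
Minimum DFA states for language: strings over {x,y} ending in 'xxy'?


Track the longest suffix of input matching a prefix of 'xxy': 4 classes (prefixes of length 0..3)
Minimal DFA: 4 states


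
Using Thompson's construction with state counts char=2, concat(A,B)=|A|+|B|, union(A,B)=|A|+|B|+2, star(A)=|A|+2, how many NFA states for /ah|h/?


Syntax tree has 3 char leaf(s), 1 union(s), 0 star(s)
chars contribute 3×2 = 6; each union adds +2; each star adds +2
Total: 6 + 2 + 0 = 8 states


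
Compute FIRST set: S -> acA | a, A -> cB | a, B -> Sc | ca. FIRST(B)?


Per alternative of B: FIRST(Sc) = {a}; FIRST(ca) = {c}
FIRST(B) = {a, c}


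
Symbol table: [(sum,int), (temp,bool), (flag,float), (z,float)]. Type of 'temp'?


Lookup 'temp' → type bool


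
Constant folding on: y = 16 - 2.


16 - 2 = 14 at compile time
Optimized: y = 14


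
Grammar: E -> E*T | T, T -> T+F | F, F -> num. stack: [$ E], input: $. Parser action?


start symbol E on stack, input exhausted
Action: accept


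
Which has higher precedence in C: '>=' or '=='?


'>=' is relational (level 7); '==' is equality (level 6)
Higher level binds tighter
'>=' has higher precedence than '=='


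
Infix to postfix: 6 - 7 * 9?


* has higher precedence, evaluate 7*9 first
Postfix: 6 7 9 * -


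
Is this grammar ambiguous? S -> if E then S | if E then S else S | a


dangling else: 'if E then if E then a else a' parses two ways
Ambiguous


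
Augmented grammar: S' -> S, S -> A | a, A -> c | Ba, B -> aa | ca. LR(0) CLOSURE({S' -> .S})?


Start: S' -> .S
For each item with dot before a nonterminal B, add B -> .γ for every B-production
Closure: [S' -> .S, S -> .A, S -> .a, A -> .c, A -> .Ba, B -> .aa, B -> .ca]


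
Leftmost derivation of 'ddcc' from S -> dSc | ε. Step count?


Derivation: S => dSc => ddScc => ddcc
Steps: 3


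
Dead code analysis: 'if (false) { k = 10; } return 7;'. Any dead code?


condition is constant false, so the whole block is unreachable
Dead: 'if (false) { k = 10; }'


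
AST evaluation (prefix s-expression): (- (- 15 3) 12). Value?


Evaluate inner: (- 15 3) = 12
Evaluate root: (- 12 12) = 0
Result: 0


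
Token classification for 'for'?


Pattern: reserved word
Type: KEYWORD


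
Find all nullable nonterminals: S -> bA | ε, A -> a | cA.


A nonterminal is nullable iff some alternative derives ε (directly, or every symbol in it is nullable)
Nullable: {S}


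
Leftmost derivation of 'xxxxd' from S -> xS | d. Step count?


Derivation: S => xS => xxS => xxxS => xxxxS => xxxxd
Steps: 5


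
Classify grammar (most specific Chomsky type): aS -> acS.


LHS has context (more than one symbol) and |LHS| ≤ |RHS|
Classification: Type 1 (Context-Sensitive)


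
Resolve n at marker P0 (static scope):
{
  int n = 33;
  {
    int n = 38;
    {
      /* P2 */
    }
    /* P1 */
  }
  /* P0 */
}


n declared in the same block as P0
n = 33


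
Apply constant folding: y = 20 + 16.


20 + 16 = 36 at compile time
Optimized: y = 36


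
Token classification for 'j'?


Pattern: letter/underscore followed by alphanumerics, not a keyword
Type: IDENTIFIER


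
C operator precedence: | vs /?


'/' is multiplicative (level 10); '|' is bitwise OR (level 3)
Higher level binds tighter
'/' has higher precedence than '|'


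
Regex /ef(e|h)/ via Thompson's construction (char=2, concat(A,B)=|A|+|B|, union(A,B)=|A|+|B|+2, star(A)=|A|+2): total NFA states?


Syntax tree has 4 char leaf(s), 1 union(s), 0 star(s)
chars contribute 4×2 = 8; each union adds +2; each star adds +2
Total: 8 + 2 + 0 = 10 states


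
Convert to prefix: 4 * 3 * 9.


left-to-right (same/higher precedence on left): tree is (* (* 4 3) 9)
Prefix: * * 4 3 9


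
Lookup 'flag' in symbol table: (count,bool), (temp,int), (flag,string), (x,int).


Lookup 'flag' → type string


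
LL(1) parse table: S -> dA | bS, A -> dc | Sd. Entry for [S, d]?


For [S, d]: 'd' ∈ FIRST(dA)
Entry: S -> dA


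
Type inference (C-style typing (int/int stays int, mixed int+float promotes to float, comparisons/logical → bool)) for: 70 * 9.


Operand types: int * int
Rule: mixed int/float promotes to float; int/int stays int
Result type: int


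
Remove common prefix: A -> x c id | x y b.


Common prefix: 'x'
Factored: A -> x A', A' -> c id | y b


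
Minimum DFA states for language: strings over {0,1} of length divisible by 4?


Track length mod 4: states 0..3, accept at 0
Minimal DFA: 4 states


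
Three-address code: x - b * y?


Break into single-operator statements:
t1 = b * y
t2 = x - t1


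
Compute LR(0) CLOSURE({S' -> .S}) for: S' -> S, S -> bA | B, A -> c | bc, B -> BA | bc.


Start: S' -> .S
For each item with dot before a nonterminal B, add B -> .γ for every B-production
Closure: [S' -> .S, S -> .bA, S -> .B, B -> .BA, B -> .bc]


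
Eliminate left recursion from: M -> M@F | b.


Left-recursive alternatives: M@F; non-recursive: b
Introduce M': M -> bM', M' -> @FM' | ε


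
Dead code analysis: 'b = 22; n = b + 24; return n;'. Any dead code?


b is read by n's definition; n is returned
No dead code


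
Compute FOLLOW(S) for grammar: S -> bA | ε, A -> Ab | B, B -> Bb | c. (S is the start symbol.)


$ ∈ FOLLOW(S). For each A -> αBβ: add FIRST(β)\{ε} to FOLLOW(B); if β nullable, add FOLLOW(A).
FOLLOW(S) = {$}


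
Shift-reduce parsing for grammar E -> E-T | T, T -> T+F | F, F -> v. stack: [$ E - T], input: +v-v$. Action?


'+' can extend T; shift to build T -> T+F
Action: shift


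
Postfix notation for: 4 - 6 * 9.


* has higher precedence, evaluate 6*9 first
Postfix: 4 6 9 * -


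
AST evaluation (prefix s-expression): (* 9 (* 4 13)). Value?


Evaluate inner: (* 4 13) = 52
Evaluate root: (* 9 52) = 468
Result: 468


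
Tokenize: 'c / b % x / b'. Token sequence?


Scan left to right, longest-match per lexeme
Tokens: ID(c), OP(/), ID(b), OP(%), ID(x), OP(/), ID(b)


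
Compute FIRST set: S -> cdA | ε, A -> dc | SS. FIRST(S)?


Per alternative of S: FIRST(cdA) = {c}; FIRST(ε) = {ε}
FIRST(S) = {c, ε}


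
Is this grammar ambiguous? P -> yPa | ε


balanced y^n…a^n: each string has a unique parse
Unambiguous


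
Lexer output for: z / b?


Scan left to right, longest-match per lexeme
Tokens: ID(z), OP(/), ID(b)


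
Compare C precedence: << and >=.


'<<' is shift (level 8); '>=' is relational (level 7)
Higher level binds tighter
'<<' has higher precedence than '>='


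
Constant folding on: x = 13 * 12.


13 * 12 = 156 at compile time
Optimized: x = 156


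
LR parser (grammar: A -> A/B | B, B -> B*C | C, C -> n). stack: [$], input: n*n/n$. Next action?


no handle on stack; shift 'n'
Action: shift


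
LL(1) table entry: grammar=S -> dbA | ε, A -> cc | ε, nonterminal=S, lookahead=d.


For [S, d]: 'd' ∈ FIRST(dbA)
Entry: S -> dbA


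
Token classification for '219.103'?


Pattern: digits with a decimal point
Type: FLOAT_LITERAL


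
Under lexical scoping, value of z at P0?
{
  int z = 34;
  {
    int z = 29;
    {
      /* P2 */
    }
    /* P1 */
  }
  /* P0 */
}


z declared in the same block as P0
z = 34


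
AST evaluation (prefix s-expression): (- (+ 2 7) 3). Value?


Evaluate inner: (+ 2 7) = 9
Evaluate root: (- 9 3) = 6
Result: 6


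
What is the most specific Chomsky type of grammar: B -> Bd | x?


Left-linear: every RHS is a terminal or one nonterminal followed by a terminal
Classification: Type 3 (Regular)


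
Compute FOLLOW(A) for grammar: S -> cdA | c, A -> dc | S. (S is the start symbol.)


$ ∈ FOLLOW(S). For each A -> αBβ: add FIRST(β)\{ε} to FOLLOW(B); if β nullable, add FOLLOW(A).
FOLLOW(A) = {$}


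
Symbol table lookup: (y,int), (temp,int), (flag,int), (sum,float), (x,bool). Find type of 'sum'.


Lookup 'sum' → type float


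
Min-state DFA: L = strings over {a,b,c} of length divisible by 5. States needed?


Track length mod 5: states 0..4, accept at 0
Minimal DFA: 5 states


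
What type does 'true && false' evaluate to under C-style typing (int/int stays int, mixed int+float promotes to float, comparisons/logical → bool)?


Operand types: bool && bool
Rule: logical operators take bool operands and yield bool
Result type: bool


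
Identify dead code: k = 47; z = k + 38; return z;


k is read by z's definition; z is returned
No dead code


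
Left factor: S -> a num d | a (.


Common prefix: 'a'
Factored: S -> a S', S' -> num d | (


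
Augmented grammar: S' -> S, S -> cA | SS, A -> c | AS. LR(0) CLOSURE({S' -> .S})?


Start: S' -> .S
For each item with dot before a nonterminal B, add B -> .γ for every B-production
Closure: [S' -> .S, S -> .cA, S -> .SS]


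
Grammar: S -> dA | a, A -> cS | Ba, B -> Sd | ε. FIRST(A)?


Per alternative of A: FIRST(cS) = {c}; FIRST(Ba) = {a, d}
FIRST(A) = {a, c, d}


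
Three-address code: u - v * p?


Break into single-operator statements:
t1 = v * p
t2 = u - t1


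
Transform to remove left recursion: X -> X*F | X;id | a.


Left-recursive alternatives: X*F, X;id; non-recursive: a
Introduce X': X -> aX', X' -> *FX' | ;idX' | ε


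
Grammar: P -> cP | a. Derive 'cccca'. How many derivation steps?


Derivation: P => cP => ccP => cccP => ccccP => cccca
Steps: 5


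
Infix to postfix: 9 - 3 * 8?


* has higher precedence, evaluate 3*8 first
Postfix: 9 3 8 * -


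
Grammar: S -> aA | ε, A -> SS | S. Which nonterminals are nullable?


A nonterminal is nullable iff some alternative derives ε (directly, or every symbol in it is nullable)
Nullable: {A, S}


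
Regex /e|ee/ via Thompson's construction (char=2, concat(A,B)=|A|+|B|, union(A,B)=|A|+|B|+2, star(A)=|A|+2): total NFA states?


Syntax tree has 3 char leaf(s), 1 union(s), 0 star(s)
chars contribute 3×2 = 6; each union adds +2; each star adds +2
Total: 6 + 2 + 0 = 8 states


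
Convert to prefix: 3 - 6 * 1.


'*' binds tighter: tree is (- 3 (* 6 1))
Prefix: - 3 * 6 1


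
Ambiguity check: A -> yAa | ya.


balanced y^n…a^n: each string has a unique parse
Unambiguous


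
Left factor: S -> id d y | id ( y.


Common prefix: 'id'
Factored: S -> id S', S' -> d y | ( y


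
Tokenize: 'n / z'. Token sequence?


Scan left to right, longest-match per lexeme
Tokens: ID(n), OP(/), ID(z)


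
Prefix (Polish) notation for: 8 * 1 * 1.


left-to-right (same/higher precedence on left): tree is (* (* 8 1) 1)
Prefix: * * 8 1 1


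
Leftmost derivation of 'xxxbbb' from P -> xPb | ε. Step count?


Derivation: P => xPb => xxPbb => xxxPbbb => xxxbbb
Steps: 4


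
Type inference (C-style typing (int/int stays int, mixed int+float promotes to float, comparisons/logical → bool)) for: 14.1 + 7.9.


Operand types: float + float
Rule: mixed int/float promotes to float; int/int stays int
Result type: float


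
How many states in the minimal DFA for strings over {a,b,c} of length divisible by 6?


Track length mod 6: states 0..5, accept at 0
Minimal DFA: 6 states


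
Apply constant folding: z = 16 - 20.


16 - 20 = -4 at compile time
Optimized: z = -4


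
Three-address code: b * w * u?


Break into single-operator statements:
t1 = b * w
t2 = t1 * u


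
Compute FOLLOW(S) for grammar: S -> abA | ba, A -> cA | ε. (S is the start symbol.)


$ ∈ FOLLOW(S). For each A -> αBβ: add FIRST(β)\{ε} to FOLLOW(B); if β nullable, add FOLLOW(A).
FOLLOW(S) = {$}


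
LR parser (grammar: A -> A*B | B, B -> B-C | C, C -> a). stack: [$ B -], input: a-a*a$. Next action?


no handle; shift 'a'
Action: shift


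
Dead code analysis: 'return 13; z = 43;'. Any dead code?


statement follows a return and is unreachable
Dead: 'z = 43'


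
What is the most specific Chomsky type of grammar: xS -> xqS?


LHS has context (more than one symbol) and |LHS| ≤ |RHS|
Classification: Type 1 (Context-Sensitive)


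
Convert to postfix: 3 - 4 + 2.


Left to right (same or higher precedence on left)
Postfix: 3 4 - 2 +


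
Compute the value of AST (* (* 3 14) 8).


Evaluate inner: (* 3 14) = 42
Evaluate root: (* 42 8) = 336
Result: 336


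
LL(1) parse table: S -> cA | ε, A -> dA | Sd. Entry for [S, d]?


For [S, d]: ε is nullable and 'd' ∈ FOLLOW(S)
Entry: S -> ε


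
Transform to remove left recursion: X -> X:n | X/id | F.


Left-recursive alternatives: X:n, X/id; non-recursive: F
Introduce X': X -> FX', X' -> :nX' | /idX' | ε


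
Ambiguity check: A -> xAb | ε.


balanced x^n…b^n: each string has a unique parse
Unambiguous


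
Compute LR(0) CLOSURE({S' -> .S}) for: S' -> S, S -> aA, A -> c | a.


Start: S' -> .S
For each item with dot before a nonterminal B, add B -> .γ for every B-production
Closure: [S' -> .S, S -> .aA]


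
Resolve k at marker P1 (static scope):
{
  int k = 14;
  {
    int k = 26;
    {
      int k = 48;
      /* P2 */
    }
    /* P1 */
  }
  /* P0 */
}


k declared in the same block as P1
k = 26


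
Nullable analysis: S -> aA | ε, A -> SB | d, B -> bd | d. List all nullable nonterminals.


A nonterminal is nullable iff some alternative derives ε (directly, or every symbol in it is nullable)
Nullable: {S}


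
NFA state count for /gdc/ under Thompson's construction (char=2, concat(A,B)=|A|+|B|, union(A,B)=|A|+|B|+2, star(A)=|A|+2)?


Syntax tree has 3 char leaf(s), 0 union(s), 0 star(s)
chars contribute 3×2 = 6; each union adds +2; each star adds +2
Total: 6 + 0 + 0 = 6 states


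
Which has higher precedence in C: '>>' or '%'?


'%' is multiplicative (level 10); '>>' is shift (level 8)
Higher level binds tighter
'%' has higher precedence than '>>'


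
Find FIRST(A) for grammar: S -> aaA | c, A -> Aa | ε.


Per alternative of A: FIRST(Aa) = {a}; FIRST(ε) = {ε}
FIRST(A) = {a, ε}


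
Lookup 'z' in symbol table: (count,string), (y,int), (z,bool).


Lookup 'z' → type bool


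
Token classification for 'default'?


Pattern: reserved word
Type: KEYWORD


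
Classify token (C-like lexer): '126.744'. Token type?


Pattern: digits with a decimal point
Type: FLOAT_LITERAL


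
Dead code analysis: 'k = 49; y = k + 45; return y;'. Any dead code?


k is read by y's definition; y is returned
No dead code


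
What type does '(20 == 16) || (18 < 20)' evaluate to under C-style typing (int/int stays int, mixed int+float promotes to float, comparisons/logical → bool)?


Operand types: bool || bool
Rule: logical operators take bool operands and yield bool
Result type: bool


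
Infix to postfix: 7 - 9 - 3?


Left to right (same or higher precedence on left)
Postfix: 7 9 - 3 -


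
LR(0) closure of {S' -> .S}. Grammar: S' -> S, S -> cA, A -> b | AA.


Start: S' -> .S
For each item with dot before a nonterminal B, add B -> .γ for every B-production
Closure: [S' -> .S, S -> .cA]


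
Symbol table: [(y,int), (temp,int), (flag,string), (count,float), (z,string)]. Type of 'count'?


Lookup 'count' → type float


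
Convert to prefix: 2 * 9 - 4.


left-to-right (same/higher precedence on left): tree is (- (* 2 9) 4)
Prefix: - * 2 9 4


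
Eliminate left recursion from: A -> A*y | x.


Left-recursive alternatives: A*y; non-recursive: x
Introduce A': A -> xA', A' -> *yA' | ε


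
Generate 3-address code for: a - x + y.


Break into single-operator statements:
t1 = a - x
t2 = t1 + y


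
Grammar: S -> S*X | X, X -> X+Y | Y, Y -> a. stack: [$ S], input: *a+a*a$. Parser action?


shift '*' to continue S -> S*X
Action: shift


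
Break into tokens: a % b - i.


Scan left to right, longest-match per lexeme
Tokens: ID(a), OP(%), ID(b), OP(-), ID(i)


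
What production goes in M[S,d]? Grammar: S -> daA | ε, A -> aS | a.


For [S, d]: 'd' ∈ FIRST(daA)
Entry: S -> daA


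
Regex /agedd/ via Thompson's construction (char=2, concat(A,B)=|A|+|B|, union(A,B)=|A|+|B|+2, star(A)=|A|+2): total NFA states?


Syntax tree has 5 char leaf(s), 0 union(s), 0 star(s)
chars contribute 5×2 = 10; each union adds +2; each star adds +2
Total: 10 + 0 + 0 = 10 states


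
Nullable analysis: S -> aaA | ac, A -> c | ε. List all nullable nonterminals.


A nonterminal is nullable iff some alternative derives ε (directly, or every symbol in it is nullable)
Nullable: {A}


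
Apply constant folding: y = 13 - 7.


13 - 7 = 6 at compile time
Optimized: y = 6


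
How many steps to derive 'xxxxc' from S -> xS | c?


Derivation: S => xS => xxS => xxxS => xxxxS => xxxxc
Steps: 5


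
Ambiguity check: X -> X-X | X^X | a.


'a-a^a' has two parse trees (no precedence encoded between - and ^)
Ambiguous


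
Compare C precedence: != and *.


'*' is multiplicative (level 10); '!=' is equality (level 6)
Higher level binds tighter
'*' has higher precedence than '!='


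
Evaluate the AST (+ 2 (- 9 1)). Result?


Evaluate inner: (- 9 1) = 8
Evaluate root: (+ 2 8) = 10
Result: 10


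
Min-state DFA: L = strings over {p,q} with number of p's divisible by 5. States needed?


Track (count of p) mod 5: states 0..4, accept at 0
Minimal DFA: 5 states


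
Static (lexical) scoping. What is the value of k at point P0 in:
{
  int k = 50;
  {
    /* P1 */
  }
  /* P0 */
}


k declared in the same block as P0
k = 50


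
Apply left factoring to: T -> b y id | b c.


Common prefix: 'b'
Factored: T -> b T', T' -> y id | c


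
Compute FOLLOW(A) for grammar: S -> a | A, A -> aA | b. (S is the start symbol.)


$ ∈ FOLLOW(S). For each A -> αBβ: add FIRST(β)\{ε} to FOLLOW(B); if β nullable, add FOLLOW(A).
FOLLOW(A) = {$}


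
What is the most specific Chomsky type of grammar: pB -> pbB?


LHS has context (more than one symbol) and |LHS| ≤ |RHS|
Classification: Type 1 (Context-Sensitive)


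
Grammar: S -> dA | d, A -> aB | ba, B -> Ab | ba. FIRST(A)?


Per alternative of A: FIRST(aB) = {a}; FIRST(ba) = {b}
FIRST(A) = {a, b}


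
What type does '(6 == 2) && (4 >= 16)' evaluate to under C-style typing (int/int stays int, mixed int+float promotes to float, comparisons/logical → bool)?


Operand types: bool && bool
Rule: logical operators take bool operands and yield bool
Result type: bool


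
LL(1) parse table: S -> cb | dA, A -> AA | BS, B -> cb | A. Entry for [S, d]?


For [S, d]: 'd' ∈ FIRST(dA)
Entry: S -> dA


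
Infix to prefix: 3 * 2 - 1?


left-to-right (same/higher precedence on left): tree is (- (* 3 2) 1)
Prefix: - * 3 2 1


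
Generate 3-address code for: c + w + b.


Break into single-operator statements:
t1 = c + w
t2 = t1 + b


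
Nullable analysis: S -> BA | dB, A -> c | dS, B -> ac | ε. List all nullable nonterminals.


A nonterminal is nullable iff some alternative derives ε (directly, or every symbol in it is nullable)
Nullable: {B}


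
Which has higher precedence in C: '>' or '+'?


'+' is additive (level 9); '>' is relational (level 7)
Higher level binds tighter
'+' has higher precedence than '>'


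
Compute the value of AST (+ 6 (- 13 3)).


Evaluate inner: (- 13 3) = 10
Evaluate root: (+ 6 10) = 16
Result: 16


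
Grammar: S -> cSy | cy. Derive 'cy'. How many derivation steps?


Derivation: S => cy
Steps: 1


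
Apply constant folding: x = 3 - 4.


3 - 4 = -1 at compile time
Optimized: x = -1


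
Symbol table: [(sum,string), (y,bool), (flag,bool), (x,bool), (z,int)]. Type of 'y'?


Lookup 'y' → type bool


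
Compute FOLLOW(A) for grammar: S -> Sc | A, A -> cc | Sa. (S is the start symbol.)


$ ∈ FOLLOW(S). For each A -> αBβ: add FIRST(β)\{ε} to FOLLOW(B); if β nullable, add FOLLOW(A).
FOLLOW(A) = {$, a, c}


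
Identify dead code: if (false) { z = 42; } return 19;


condition is constant false, so the whole block is unreachable
Dead: 'if (false) { z = 42; }'


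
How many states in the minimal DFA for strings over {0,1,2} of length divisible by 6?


Track length mod 6: states 0..5, accept at 0
Minimal DFA: 6 states


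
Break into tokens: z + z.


Scan left to right, longest-match per lexeme
Tokens: ID(z), OP(+), ID(z)


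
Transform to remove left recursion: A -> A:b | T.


Left-recursive alternatives: A:b; non-recursive: T
Introduce A': A -> TA', A' -> :bA' | ε


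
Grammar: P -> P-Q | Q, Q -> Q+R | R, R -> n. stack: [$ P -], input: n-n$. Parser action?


no handle ('P-' is not any RHS); shift 'n'
Action: shift


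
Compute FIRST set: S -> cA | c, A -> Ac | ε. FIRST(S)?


Per alternative of S: FIRST(cA) = {c}; FIRST(c) = {c}
FIRST(S) = {c}


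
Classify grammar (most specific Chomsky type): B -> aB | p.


Right-linear: every RHS is a terminal or a terminal followed by one nonterminal
Classification: Type 3 (Regular)


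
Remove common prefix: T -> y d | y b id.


Common prefix: 'y'
Factored: T -> y T', T' -> d | b id


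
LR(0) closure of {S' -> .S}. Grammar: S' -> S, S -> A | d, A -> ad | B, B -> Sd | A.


Start: S' -> .S
For each item with dot before a nonterminal B, add B -> .γ for every B-production
Closure: [S' -> .S, S -> .A, S -> .d, A -> .ad, A -> .B, B -> .Sd, B -> .A]


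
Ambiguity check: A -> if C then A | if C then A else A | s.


dangling else: 'if C then if C then s else s' parses two ways
Ambiguous


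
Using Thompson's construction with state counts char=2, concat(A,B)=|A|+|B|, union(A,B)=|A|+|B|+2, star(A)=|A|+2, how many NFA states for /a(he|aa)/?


Syntax tree has 5 char leaf(s), 1 union(s), 0 star(s)
chars contribute 5×2 = 10; each union adds +2; each star adds +2
Total: 10 + 2 + 0 = 12 states


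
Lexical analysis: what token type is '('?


Pattern: delimiter/punctuation
Type: PUNCTUATION


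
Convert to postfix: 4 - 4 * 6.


* has higher precedence, evaluate 4*6 first
Postfix: 4 4 6 * -


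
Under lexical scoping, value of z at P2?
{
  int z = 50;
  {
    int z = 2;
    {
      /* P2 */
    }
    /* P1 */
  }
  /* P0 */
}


P2's block does not declare z; resolves to the enclosing declaration at depth 1
z = 2


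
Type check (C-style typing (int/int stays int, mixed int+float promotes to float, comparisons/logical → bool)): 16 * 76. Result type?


Operand types: int * int
Rule: mixed int/float promotes to float; int/int stays int
Result type: int


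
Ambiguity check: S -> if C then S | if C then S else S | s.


dangling else: 'if C then if C then s else s' parses two ways
Ambiguous


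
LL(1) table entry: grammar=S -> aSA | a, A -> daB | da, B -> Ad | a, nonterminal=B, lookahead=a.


For [B, a]: 'a' ∈ FIRST(a)
Entry: B -> a


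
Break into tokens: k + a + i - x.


Scan left to right, longest-match per lexeme
Tokens: ID(k), OP(+), ID(a), OP(+), ID(i), OP(-), ID(x)


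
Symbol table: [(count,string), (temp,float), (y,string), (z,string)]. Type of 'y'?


Lookup 'y' → type string


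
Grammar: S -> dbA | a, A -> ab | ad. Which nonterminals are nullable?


A nonterminal is nullable iff some alternative derives ε (directly, or every symbol in it is nullable)
Nullable: {}


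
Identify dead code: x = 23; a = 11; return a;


x is assigned but never read
Dead: 'x = 23'


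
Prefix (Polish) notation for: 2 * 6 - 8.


left-to-right (same/higher precedence on left): tree is (- (* 2 6) 8)
Prefix: - * 2 6 8


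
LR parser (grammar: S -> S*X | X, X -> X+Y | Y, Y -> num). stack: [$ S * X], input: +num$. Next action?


'+' can extend X; shift to build X -> X+Y
Action: shift


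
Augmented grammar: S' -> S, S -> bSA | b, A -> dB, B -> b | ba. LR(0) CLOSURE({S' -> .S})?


Start: S' -> .S
For each item with dot before a nonterminal B, add B -> .γ for every B-production
Closure: [S' -> .S, S -> .bSA, S -> .b]


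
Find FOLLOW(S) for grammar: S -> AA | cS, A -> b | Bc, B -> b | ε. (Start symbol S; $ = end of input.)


$ ∈ FOLLOW(S). For each A -> αBβ: add FIRST(β)\{ε} to FOLLOW(B); if β nullable, add FOLLOW(A).
FOLLOW(S) = {$}


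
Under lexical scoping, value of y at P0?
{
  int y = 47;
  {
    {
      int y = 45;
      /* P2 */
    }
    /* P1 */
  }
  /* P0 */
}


y declared in the same block as P0
y = 47


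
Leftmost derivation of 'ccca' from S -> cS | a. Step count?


Derivation: S => cS => ccS => cccS => ccca
Steps: 4


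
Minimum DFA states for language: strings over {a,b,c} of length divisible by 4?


Track length mod 4: states 0..3, accept at 0
Minimal DFA: 4 states


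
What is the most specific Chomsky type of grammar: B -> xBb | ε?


Single nonterminal LHS, but x^n b^n is not regular
Classification: Type 2 (Context-Free)


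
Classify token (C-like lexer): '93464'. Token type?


Pattern: digits only
Type: INTEGER_LITERAL


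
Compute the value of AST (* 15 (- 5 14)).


Evaluate inner: (- 5 14) = -9
Evaluate root: (* 15 -9) = -135
Result: -135


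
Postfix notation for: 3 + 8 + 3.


Left to right (same or higher precedence on left)
Postfix: 3 8 + 3 +


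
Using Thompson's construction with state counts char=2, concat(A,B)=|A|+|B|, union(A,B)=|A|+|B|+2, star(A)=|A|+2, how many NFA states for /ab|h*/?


Syntax tree has 3 char leaf(s), 1 union(s), 1 star(s)
chars contribute 3×2 = 6; each union adds +2; each star adds +2
Total: 6 + 2 + 2 = 10 states


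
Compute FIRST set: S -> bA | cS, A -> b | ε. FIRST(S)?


Per alternative of S: FIRST(bA) = {b}; FIRST(cS) = {c}
FIRST(S) = {b, c}


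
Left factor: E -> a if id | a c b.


Common prefix: 'a'
Factored: E -> a E', E' -> if id | c b


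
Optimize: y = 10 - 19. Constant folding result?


10 - 19 = -9 at compile time
Optimized: y = -9


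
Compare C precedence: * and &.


'*' is multiplicative (level 10); '&' is bitwise AND (level 5)
Higher level binds tighter
'*' has higher precedence than '&'


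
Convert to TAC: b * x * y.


Break into single-operator statements:
t1 = b * x
t2 = t1 * y


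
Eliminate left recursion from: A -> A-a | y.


Left-recursive alternatives: A-a; non-recursive: y
Introduce A': A -> yA', A' -> -aA' | ε


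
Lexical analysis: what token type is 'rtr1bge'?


Pattern: letter/underscore followed by alphanumerics, not a keyword
Type: IDENTIFIER
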